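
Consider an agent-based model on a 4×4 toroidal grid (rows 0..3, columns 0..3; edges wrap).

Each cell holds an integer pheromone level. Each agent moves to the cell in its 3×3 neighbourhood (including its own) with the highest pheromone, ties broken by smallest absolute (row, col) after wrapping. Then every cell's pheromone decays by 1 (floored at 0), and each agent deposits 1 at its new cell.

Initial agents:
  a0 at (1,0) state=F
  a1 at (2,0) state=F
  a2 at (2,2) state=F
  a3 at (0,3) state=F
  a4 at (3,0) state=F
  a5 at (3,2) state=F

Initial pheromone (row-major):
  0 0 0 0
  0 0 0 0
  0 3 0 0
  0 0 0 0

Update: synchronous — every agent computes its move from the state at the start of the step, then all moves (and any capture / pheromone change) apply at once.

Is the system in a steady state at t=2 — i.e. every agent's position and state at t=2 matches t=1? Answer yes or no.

t=1: a0@(2,1) a1@(2,1) a2@(2,1) a3@(0,0) a4@(2,1) a5@(2,1) | pheromone: 1 0 0 0 / 0 0 0 0 / 0 7 0 0 / 0 0 0 0
t=2: a0@(2,1) a1@(2,1) a2@(2,1) a3@(0,0) a4@(2,1) a5@(2,1) | pheromone: 1 0 0 0 / 0 0 0 0 / 0 11 0 0 / 0 0 0 0

yes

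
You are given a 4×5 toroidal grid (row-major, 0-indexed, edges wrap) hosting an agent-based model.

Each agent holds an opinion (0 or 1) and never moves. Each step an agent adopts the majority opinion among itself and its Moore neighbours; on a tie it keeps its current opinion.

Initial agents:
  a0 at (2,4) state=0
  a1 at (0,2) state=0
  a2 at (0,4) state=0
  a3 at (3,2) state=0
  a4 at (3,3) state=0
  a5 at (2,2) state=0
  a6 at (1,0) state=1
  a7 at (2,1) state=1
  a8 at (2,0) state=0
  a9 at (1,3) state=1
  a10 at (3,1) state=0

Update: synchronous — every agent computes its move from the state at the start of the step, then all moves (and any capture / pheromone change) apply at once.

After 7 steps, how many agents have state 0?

t=1: a0@(2,4):0 a1@(0,2):0 a2@(0,4):0 a3@(3,2):0 a4@(3,3):0 a5@(2,2):0 a6@(1,0):0 a7@(2,1):0 a8@(2,0):0 a9@(1,3):0 a10@(3,1):0
t=2: (unchanged — steady state)

11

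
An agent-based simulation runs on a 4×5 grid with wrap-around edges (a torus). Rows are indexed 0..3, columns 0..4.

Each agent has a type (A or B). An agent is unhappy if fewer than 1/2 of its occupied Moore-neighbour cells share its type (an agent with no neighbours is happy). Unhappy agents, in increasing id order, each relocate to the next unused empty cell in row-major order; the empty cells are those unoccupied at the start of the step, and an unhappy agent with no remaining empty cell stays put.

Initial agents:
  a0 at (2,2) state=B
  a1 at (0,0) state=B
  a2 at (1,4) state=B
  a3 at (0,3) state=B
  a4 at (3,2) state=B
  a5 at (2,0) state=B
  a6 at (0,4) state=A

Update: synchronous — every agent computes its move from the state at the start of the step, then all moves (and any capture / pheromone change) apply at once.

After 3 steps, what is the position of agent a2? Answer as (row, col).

t=1: a0@(2,2):B a1@(0,0):B a2@(1,4):B a3@(0,3):B a4@(3,2):B a5@(2,0):B a6@(0,1):A
t=2: a0@(2,2):B a1@(0,0):B a2@(1,4):B a3@(0,3):B a4@(3,2):B a5@(2,0):B a6@(0,2):A
t=3: a0@(2,2):B a1@(0,0):B a2@(1,4):B a3@(0,3):B a4@(3,2):B a5@(2,0):B a6@(0,1):A

(1, 4)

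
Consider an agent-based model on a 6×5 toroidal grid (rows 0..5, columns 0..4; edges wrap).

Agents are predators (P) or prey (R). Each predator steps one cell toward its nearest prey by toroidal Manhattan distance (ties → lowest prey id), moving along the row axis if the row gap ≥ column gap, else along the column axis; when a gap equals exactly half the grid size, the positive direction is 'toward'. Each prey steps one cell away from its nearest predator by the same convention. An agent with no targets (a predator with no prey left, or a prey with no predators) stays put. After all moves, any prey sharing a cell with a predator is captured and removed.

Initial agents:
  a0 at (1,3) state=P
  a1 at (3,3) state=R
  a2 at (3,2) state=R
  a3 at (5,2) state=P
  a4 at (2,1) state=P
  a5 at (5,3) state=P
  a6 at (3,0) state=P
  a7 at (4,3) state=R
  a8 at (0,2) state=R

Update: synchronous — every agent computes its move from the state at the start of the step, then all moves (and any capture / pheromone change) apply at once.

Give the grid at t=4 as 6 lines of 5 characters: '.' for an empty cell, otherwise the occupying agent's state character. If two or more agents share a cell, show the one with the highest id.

...R.
.....
.....
..P..
.PP..
...P.

t=1: a0@(2,3):P a2@(2,2):R a3@(0,2):P a4@(3,1):P a5@(4,3):P a6@(3,4):P a7@(3,3):R a8@(1,2):R
t=2: a0@(2,2):P a3@(1,2):P a4@(2,1):P a5@(3,3):P a6@(3,3):P a7@(4,3):R
t=3: a0@(3,2):P a3@(2,2):P a4@(3,1):P a5@(4,3):P a6@(4,3):P a7@(5,3):R
t=4: a0@(4,2):P a3@(3,2):P a4@(4,1):P a5@(5,3):P a6@(5,3):P a7@(0,3):R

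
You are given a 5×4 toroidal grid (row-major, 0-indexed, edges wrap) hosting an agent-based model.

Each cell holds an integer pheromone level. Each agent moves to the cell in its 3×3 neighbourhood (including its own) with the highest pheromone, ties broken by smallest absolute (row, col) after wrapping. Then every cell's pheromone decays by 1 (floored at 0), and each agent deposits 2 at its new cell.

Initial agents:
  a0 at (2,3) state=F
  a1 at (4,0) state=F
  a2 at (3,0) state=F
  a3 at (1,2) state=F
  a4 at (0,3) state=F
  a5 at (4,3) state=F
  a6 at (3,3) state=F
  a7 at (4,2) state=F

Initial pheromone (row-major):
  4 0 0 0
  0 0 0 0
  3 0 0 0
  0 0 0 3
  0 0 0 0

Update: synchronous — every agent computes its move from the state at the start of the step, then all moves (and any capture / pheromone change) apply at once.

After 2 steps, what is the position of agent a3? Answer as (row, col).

t=1: a0@(2,0) a1@(0,0) a2@(2,0) a3@(0,1) a4@(0,0) a5@(0,0) a6@(2,0) a7@(3,3) | pheromone: 9 2 0 0 / 0 0 0 0 / 8 0 0 0 / 0 0 0 4 / 0 0 0 0
t=2: a0@(2,0) a1@(0,0) a2@(2,0) a3@(0,0) a4@(0,0) a5@(0,0) a6@(2,0) a7@(2,0) | pheromone: 16 1 0 0 / 0 0 0 0 / 15 0 0 0 / 0 0 0 3 / 0 0 0 0

(0, 0)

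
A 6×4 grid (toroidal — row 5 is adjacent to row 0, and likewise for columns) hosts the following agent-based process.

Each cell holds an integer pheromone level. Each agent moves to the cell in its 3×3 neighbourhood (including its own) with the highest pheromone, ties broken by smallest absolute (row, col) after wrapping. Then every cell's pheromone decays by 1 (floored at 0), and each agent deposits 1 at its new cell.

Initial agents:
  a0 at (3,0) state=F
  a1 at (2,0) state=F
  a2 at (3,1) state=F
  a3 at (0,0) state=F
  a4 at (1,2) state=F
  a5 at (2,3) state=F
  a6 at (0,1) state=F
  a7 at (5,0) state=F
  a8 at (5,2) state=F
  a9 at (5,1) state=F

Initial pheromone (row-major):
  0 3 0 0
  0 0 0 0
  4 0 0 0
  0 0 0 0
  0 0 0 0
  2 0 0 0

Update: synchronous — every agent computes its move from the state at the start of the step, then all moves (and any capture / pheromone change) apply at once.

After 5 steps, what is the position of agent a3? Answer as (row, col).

(0, 1)

t=1: a0@(2,0) a1@(2,0) a2@(2,0) a3@(0,1) a4@(0,1) a5@(2,0) a6@(0,1) a7@(0,1) a8@(0,1) a9@(0,1) | pheromone: 0 8 0 0 / 0 0 0 0 / 7 0 0 0 / 0 0 0 0 / 0 0 0 0 / 1 0 0 0
t=2: a0@(2,0) a1@(2,0) a2@(2,0) a3@(0,1) a4@(0,1) a5@(2,0) a6@(0,1) a7@(0,1) a8@(0,1) a9@(0,1) | pheromone: 0 13 0 0 / 0 0 0 0 / 10 0 0 0 / 0 0 0 0 / 0 0 0 0 / 0 0 0 0
t=3: a0@(2,0) a1@(2,0) a2@(2,0) a3@(0,1) a4@(0,1) a5@(2,0) a6@(0,1) a7@(0,1) a8@(0,1) a9@(0,1) | pheromone: 0 18 0 0 / 0 0 0 0 / 13 0 0 0 / 0 0 0 0 / 0 0 0 0 / 0 0 0 0
t=4: a0@(2,0) a1@(2,0) a2@(2,0) a3@(0,1) a4@(0,1) a5@(2,0) a6@(0,1) a7@(0,1) a8@(0,1) a9@(0,1) | pheromone: 0 23 0 0 / 0 0 0 0 / 16 0 0 0 / 0 0 0 0 / 0 0 0 0 / 0 0 0 0
t=5: a0@(2,0) a1@(2,0) a2@(2,0) a3@(0,1) a4@(0,1) a5@(2,0) a6@(0,1) a7@(0,1) a8@(0,1) a9@(0,1) | pheromone: 0 28 0 0 / 0 0 0 0 / 19 0 0 0 / 0 0 0 0 / 0 0 0 0 / 0 0 0 0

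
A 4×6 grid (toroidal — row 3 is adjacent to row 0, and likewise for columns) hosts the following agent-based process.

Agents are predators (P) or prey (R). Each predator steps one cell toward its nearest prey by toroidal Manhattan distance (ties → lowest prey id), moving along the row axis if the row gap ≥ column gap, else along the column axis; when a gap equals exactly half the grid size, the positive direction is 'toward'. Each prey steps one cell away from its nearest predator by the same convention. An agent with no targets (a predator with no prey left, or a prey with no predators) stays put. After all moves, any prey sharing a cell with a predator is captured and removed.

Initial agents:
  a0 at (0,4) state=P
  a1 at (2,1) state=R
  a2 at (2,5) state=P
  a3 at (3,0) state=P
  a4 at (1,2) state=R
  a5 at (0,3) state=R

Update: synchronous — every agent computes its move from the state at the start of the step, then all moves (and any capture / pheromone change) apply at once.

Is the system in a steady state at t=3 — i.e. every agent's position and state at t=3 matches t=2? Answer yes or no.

t=1: a0@(0,3):P a1@(2,2):R a2@(2,0):P a3@(2,0):P a4@(1,1):R a5@(0,2):R
t=2: a0@(0,2):P a1@(2,3):R a2@(2,1):P a3@(2,1):P a4@(0,1):R a5@(0,1):R
t=3: a0@(0,1):P a1@(2,4):R a2@(2,2):P a3@(2,2):P a4@(0,0):R a5@(0,0):R

no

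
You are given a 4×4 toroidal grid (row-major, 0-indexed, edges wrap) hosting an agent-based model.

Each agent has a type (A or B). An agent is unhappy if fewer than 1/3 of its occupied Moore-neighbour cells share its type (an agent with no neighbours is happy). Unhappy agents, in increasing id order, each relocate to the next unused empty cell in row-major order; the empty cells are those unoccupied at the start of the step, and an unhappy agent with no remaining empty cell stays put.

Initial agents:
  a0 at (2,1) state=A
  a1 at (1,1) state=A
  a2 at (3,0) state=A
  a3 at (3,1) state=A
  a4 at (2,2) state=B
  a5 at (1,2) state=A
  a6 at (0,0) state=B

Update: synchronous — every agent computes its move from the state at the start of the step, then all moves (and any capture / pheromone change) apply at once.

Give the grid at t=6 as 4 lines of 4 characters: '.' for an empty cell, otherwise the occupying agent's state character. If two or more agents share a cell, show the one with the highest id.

t=1: a0@(2,1):A a1@(1,1):A a2@(3,0):A a3@(3,1):A a4@(0,1):B a5@(1,2):A a6@(0,2):B
t=2: a0@(2,1):A a1@(1,1):A a2@(3,0):A a3@(3,1):A a4@(0,0):B a5@(1,2):A a6@(0,3):B
t=3: a0@(2,1):A a1@(1,1):A a2@(3,0):A a3@(3,1):A a4@(0,1):B a5@(1,2):A a6@(0,3):B
t=4: a0@(2,1):A a1@(1,1):A a2@(3,0):A a3@(3,1):A a4@(0,0):B a5@(1,2):A a6@(0,2):B
t=5: a0@(2,1):A a1@(1,1):A a2@(3,0):A a3@(3,1):A a4@(0,1):B a5@(1,2):A a6@(0,3):B
t=6: a0@(2,1):A a1@(1,1):A a2@(3,0):A a3@(3,1):A a4@(0,0):B a5@(1,2):A a6@(0,2):B

B.B.
.AA.
.A..
AA..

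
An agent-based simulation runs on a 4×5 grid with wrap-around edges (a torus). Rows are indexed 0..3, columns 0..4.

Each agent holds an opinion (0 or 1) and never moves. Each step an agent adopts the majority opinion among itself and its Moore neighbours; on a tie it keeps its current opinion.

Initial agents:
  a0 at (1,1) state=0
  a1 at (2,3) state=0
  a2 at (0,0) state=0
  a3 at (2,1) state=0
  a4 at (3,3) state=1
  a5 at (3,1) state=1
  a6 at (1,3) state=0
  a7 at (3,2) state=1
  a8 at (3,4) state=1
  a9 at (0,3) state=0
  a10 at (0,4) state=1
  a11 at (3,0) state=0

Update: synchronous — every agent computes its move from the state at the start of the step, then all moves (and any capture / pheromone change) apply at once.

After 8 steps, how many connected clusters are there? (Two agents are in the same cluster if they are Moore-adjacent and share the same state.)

2

t=1: a0@(1,1):0 a1@(2,3):1 a2@(0,0):0 a3@(2,1):0 a4@(3,3):1 a5@(3,1):0 a6@(1,3):0 a7@(3,2):1 a8@(3,4):0 a9@(0,3):1 a10@(0,4):0 a11@(3,0):0
t=2: (unchanged — steady state)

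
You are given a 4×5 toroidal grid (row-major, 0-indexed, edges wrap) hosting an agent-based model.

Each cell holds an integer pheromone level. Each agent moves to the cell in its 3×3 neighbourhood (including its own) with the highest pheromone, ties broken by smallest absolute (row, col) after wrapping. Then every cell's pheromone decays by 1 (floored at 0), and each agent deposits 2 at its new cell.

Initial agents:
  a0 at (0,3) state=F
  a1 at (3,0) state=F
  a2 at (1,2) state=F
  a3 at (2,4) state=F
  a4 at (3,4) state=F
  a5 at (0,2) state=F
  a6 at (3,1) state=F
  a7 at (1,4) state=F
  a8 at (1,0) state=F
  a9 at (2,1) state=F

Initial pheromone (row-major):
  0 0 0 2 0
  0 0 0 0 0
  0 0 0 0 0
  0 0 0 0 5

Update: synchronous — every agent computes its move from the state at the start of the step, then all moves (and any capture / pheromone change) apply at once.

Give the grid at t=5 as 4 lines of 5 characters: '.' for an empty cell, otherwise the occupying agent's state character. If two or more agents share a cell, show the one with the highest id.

.....
.....
.....
....F

t=1: a0@(3,4) a1@(3,4) a2@(0,3) a3@(3,4) a4@(3,4) a5@(0,3) a6@(0,0) a7@(0,3) a8@(0,0) a9@(1,0) | pheromone: 4 0 0 7 0 / 2 0 0 0 0 / 0 0 0 0 0 / 0 0 0 0 12
t=2: a0@(3,4) a1@(3,4) a2@(3,4) a3@(3,4) a4@(3,4) a5@(3,4) a6@(3,4) a7@(3,4) a8@(3,4) a9@(0,0) | pheromone: 5 0 0 6 0 / 1 0 0 0 0 / 0 0 0 0 0 / 0 0 0 0 29
t=3: a0@(3,4) a1@(3,4) a2@(3,4) a3@(3,4) a4@(3,4) a5@(3,4) a6@(3,4) a7@(3,4) a8@(3,4) a9@(3,4) | pheromone: 4 0 0 5 0 / 0 0 0 0 0 / 0 0 0 0 0 / 0 0 0 0 48
t=4: a0@(3,4) a1@(3,4) a2@(3,4) a3@(3,4) a4@(3,4) a5@(3,4) a6@(3,4) a7@(3,4) a8@(3,4) a9@(3,4) | pheromone: 3 0 0 4 0 / 0 0 0 0 0 / 0 0 0 0 0 / 0 0 0 0 67
t=5: a0@(3,4) a1@(3,4) a2@(3,4) a3@(3,4) a4@(3,4) a5@(3,4) a6@(3,4) a7@(3,4) a8@(3,4) a9@(3,4) | pheromone: 2 0 0 3 0 / 0 0 0 0 0 / 0 0 0 0 0 / 0 0 0 0 86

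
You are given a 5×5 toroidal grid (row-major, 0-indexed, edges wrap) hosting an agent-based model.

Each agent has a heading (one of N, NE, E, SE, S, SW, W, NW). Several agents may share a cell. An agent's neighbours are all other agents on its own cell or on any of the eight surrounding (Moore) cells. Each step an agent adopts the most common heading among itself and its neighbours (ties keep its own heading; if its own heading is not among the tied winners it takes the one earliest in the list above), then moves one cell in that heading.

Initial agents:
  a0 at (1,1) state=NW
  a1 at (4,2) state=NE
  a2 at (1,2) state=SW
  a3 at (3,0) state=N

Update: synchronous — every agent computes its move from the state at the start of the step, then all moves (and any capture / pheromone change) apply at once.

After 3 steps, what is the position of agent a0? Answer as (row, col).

t=1: a0@(0,0):NW a1@(3,3):NE a2@(2,1):SW a3@(2,0):N
t=2: a0@(4,4):NW a1@(2,4):NE a2@(3,0):SW a3@(1,0):N
t=3: a0@(3,3):NW a1@(1,0):NE a2@(4,4):SW a3@(0,0):N

(3, 3)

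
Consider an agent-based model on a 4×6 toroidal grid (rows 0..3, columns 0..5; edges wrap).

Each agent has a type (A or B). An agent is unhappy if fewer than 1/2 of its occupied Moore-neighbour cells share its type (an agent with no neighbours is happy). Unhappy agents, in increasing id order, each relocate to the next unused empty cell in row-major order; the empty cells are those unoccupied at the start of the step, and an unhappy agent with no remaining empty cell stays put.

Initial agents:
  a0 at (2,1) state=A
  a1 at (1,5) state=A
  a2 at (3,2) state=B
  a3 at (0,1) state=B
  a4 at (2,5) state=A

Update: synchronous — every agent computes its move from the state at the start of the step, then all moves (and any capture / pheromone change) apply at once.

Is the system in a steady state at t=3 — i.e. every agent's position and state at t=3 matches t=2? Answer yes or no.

yes

t=1: a0@(0,0):A a1@(1,5):A a2@(3,2):B a3@(0,1):B a4@(2,5):A
t=2: (unchanged — steady state)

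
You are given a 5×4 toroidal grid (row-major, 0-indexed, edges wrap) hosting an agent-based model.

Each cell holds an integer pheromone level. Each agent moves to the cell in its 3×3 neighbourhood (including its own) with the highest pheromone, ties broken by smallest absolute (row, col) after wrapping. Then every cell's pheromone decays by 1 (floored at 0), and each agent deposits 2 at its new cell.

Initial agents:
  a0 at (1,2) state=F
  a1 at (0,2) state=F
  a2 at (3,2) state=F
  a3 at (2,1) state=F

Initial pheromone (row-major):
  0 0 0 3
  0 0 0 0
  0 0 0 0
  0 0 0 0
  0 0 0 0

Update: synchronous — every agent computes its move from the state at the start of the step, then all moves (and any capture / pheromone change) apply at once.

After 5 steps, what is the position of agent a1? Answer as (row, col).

t=1: a0@(0,3) a1@(0,3) a2@(2,1) a3@(1,0) | pheromone: 0 0 0 6 / 2 0 0 0 / 0 2 0 0 / 0 0 0 0 / 0 0 0 0
t=2: a0@(0,3) a1@(0,3) a2@(1,0) a3@(0,3) | pheromone: 0 0 0 11 / 3 0 0 0 / 0 1 0 0 / 0 0 0 0 / 0 0 0 0
t=3: a0@(0,3) a1@(0,3) a2@(0,3) a3@(0,3) | pheromone: 0 0 0 18 / 2 0 0 0 / 0 0 0 0 / 0 0 0 0 / 0 0 0 0
t=4: a0@(0,3) a1@(0,3) a2@(0,3) a3@(0,3) | pheromone: 0 0 0 25 / 1 0 0 0 / 0 0 0 0 / 0 0 0 0 / 0 0 0 0
t=5: a0@(0,3) a1@(0,3) a2@(0,3) a3@(0,3) | pheromone: 0 0 0 32 / 0 0 0 0 / 0 0 0 0 / 0 0 0 0 / 0 0 0 0

(0, 3)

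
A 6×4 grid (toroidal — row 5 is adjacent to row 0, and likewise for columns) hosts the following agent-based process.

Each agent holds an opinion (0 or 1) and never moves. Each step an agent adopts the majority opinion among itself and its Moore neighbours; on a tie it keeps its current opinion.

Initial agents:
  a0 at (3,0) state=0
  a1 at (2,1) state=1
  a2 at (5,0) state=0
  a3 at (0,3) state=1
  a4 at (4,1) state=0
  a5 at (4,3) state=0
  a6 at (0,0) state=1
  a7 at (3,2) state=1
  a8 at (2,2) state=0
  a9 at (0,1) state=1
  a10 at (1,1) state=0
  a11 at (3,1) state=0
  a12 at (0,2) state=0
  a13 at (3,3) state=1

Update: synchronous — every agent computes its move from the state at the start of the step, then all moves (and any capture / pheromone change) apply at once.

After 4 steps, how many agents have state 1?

t=1: a0@(3,0):0 a1@(2,1):0 a2@(5,0):0 a3@(0,3):1 a4@(4,1):0 a5@(4,3):0 a6@(0,0):1 a7@(3,2):0 a8@(2,2):0 a9@(0,1):0 a10@(1,1):0 a11@(3,1):0 a12@(0,2):0 a13@(3,3):0
t=2: a0@(3,0):0 a1@(2,1):0 a2@(5,0):0 a3@(0,3):1 a4@(4,1):0 a5@(4,3):0 a6@(0,0):0 a7@(3,2):0 a8@(2,2):0 a9@(0,1):0 a10@(1,1):0 a11@(3,1):0 a12@(0,2):0 a13@(3,3):0
t=3: a0@(3,0):0 a1@(2,1):0 a2@(5,0):0 a3@(0,3):0 a4@(4,1):0 a5@(4,3):0 a6@(0,0):0 a7@(3,2):0 a8@(2,2):0 a9@(0,1):0 a10@(1,1):0 a11@(3,1):0 a12@(0,2):0 a13@(3,3):0
t=4: (unchanged — steady state)

0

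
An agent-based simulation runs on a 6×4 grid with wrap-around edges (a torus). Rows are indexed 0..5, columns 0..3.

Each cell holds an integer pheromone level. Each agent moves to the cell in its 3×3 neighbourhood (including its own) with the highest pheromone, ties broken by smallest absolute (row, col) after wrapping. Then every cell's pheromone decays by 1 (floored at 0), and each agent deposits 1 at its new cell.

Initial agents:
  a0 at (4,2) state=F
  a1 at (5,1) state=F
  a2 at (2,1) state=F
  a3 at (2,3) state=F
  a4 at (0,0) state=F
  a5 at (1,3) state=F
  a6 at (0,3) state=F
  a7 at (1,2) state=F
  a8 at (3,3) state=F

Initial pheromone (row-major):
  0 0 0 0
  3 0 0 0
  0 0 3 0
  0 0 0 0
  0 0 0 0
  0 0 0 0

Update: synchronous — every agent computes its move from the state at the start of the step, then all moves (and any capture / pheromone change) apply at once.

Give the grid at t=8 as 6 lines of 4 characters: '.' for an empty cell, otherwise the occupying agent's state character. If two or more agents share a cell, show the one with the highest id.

t=1: a0@(3,1) a1@(0,0) a2@(1,0) a3@(1,0) a4@(1,0) a5@(1,0) a6@(1,0) a7@(2,2) a8@(2,2) | pheromone: 1 0 0 0 / 7 0 0 0 / 0 0 4 0 / 0 1 0 0 / 0 0 0 0 / 0 0 0 0
t=2: a0@(2,2) a1@(1,0) a2@(1,0) a3@(1,0) a4@(1,0) a5@(1,0) a6@(1,0) a7@(2,2) a8@(2,2) | pheromone: 0 0 0 0 / 12 0 0 0 / 0 0 6 0 / 0 0 0 0 / 0 0 0 0 / 0 0 0 0
t=3: a0@(2,2) a1@(1,0) a2@(1,0) a3@(1,0) a4@(1,0) a5@(1,0) a6@(1,0) a7@(2,2) a8@(2,2) | pheromone: 0 0 0 0 / 17 0 0 0 / 0 0 8 0 / 0 0 0 0 / 0 0 0 0 / 0 0 0 0
t=4: a0@(2,2) a1@(1,0) a2@(1,0) a3@(1,0) a4@(1,0) a5@(1,0) a6@(1,0) a7@(2,2) a8@(2,2) | pheromone: 0 0 0 0 / 22 0 0 0 / 0 0 10 0 / 0 0 0 0 / 0 0 0 0 / 0 0 0 0
t=5: a0@(2,2) a1@(1,0) a2@(1,0) a3@(1,0) a4@(1,0) a5@(1,0) a6@(1,0) a7@(2,2) a8@(2,2) | pheromone: 0 0 0 0 / 27 0 0 0 / 0 0 12 0 / 0 0 0 0 / 0 0 0 0 / 0 0 0 0
t=6: a0@(2,2) a1@(1,0) a2@(1,0) a3@(1,0) a4@(1,0) a5@(1,0) a6@(1,0) a7@(2,2) a8@(2,2) | pheromone: 0 0 0 0 / 32 0 0 0 / 0 0 14 0 / 0 0 0 0 / 0 0 0 0 / 0 0 0 0
t=7: a0@(2,2) a1@(1,0) a2@(1,0) a3@(1,0) a4@(1,0) a5@(1,0) a6@(1,0) a7@(2,2) a8@(2,2) | pheromone: 0 0 0 0 / 37 0 0 0 / 0 0 16 0 / 0 0 0 0 / 0 0 0 0 / 0 0 0 0
t=8: a0@(2,2) a1@(1,0) a2@(1,0) a3@(1,0) a4@(1,0) a5@(1,0) a6@(1,0) a7@(2,2) a8@(2,2) | pheromone: 0 0 0 0 / 42 0 0 0 / 0 0 18 0 / 0 0 0 0 / 0 0 0 0 / 0 0 0 0

....
F...
..F.
....
....
....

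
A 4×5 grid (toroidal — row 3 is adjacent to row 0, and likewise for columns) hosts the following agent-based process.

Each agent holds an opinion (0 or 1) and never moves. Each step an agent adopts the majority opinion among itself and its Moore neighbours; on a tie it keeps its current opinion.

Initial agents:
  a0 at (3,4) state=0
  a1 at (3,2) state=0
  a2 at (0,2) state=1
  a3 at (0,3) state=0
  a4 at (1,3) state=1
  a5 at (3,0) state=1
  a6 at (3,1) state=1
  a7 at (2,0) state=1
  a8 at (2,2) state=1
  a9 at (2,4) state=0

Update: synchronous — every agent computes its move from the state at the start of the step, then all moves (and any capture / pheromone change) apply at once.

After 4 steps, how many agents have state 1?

10

t=1: a0@(3,4):0 a1@(3,2):1 a2@(0,2):1 a3@(0,3):0 a4@(1,3):1 a5@(3,0):1 a6@(3,1):1 a7@(2,0):1 a8@(2,2):1 a9@(2,4):1
t=2: a0@(3,4):1 a1@(3,2):1 a2@(0,2):1 a3@(0,3):1 a4@(1,3):1 a5@(3,0):1 a6@(3,1):1 a7@(2,0):1 a8@(2,2):1 a9@(2,4):1
t=3: (unchanged — steady state)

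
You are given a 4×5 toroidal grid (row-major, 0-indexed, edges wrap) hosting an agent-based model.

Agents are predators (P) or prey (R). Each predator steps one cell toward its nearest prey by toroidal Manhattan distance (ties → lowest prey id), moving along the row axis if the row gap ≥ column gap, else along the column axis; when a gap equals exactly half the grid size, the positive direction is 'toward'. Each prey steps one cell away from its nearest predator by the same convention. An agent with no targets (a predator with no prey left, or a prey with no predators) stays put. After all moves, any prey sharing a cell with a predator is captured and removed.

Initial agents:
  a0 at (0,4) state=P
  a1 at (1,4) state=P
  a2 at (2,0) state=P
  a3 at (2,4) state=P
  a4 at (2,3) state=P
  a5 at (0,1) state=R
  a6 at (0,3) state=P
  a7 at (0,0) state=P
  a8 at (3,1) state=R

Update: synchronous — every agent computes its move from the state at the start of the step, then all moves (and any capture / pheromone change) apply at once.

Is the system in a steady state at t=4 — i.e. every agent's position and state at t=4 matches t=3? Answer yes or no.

yes

t=1: a0@(0,0):P a1@(1,0):P a2@(3,0):P a3@(2,0):P a4@(2,2):P a6@(0,2):P a7@(0,1):P
t=2: (unchanged — steady state)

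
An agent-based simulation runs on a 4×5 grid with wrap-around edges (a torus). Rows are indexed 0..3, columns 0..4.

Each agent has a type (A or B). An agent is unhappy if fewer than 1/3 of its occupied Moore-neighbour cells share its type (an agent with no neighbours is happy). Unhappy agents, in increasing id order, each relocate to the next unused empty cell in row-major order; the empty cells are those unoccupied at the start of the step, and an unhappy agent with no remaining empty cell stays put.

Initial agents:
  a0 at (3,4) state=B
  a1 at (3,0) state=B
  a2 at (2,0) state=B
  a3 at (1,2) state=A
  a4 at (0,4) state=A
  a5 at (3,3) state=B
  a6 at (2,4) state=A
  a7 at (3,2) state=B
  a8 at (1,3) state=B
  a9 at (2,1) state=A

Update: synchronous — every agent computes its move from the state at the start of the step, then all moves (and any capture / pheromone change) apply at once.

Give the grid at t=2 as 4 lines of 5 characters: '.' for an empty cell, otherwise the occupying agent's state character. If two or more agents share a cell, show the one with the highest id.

AAB.A
..A..
B....
B.BBB

t=1: a0@(3,4):B a1@(3,0):B a2@(2,0):B a3@(1,2):A a4@(0,0):A a5@(3,3):B a6@(0,1):A a7@(3,2):B a8@(0,2):B a9@(0,3):A
t=2: a0@(3,4):B a1@(3,0):B a2@(2,0):B a3@(1,2):A a4@(0,0):A a5@(3,3):B a6@(0,1):A a7@(3,2):B a8@(0,2):B a9@(0,4):A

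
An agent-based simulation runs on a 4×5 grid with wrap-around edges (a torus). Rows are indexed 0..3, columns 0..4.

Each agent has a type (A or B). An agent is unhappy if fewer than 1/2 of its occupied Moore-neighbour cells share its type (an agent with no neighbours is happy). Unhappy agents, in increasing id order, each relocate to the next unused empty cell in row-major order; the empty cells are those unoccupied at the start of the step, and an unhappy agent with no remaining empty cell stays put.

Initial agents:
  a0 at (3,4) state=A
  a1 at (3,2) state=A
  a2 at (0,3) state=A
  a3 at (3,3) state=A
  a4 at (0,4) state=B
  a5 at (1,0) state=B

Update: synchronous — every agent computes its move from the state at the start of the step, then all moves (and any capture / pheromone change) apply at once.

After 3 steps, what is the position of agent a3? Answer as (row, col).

t=1: a0@(3,4):A a1@(3,2):A a2@(0,3):A a3@(3,3):A a4@(0,0):B a5@(1,0):B
t=2: (unchanged — steady state)

(3, 3)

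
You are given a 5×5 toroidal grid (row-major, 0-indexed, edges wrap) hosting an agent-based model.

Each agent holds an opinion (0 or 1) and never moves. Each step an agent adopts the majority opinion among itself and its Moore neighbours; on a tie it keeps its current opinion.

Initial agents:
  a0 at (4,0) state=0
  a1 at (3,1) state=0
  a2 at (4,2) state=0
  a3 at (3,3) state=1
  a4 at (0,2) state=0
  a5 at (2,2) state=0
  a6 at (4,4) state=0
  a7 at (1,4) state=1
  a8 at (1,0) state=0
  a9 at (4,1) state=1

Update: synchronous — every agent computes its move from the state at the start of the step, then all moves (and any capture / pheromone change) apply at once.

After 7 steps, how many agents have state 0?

9

t=1: a0@(4,0):0 a1@(3,1):0 a2@(4,2):0 a3@(3,3):0 a4@(0,2):0 a5@(2,2):0 a6@(4,4):0 a7@(1,4):1 a8@(1,0):0 a9@(4,1):0
t=2: (unchanged — steady state)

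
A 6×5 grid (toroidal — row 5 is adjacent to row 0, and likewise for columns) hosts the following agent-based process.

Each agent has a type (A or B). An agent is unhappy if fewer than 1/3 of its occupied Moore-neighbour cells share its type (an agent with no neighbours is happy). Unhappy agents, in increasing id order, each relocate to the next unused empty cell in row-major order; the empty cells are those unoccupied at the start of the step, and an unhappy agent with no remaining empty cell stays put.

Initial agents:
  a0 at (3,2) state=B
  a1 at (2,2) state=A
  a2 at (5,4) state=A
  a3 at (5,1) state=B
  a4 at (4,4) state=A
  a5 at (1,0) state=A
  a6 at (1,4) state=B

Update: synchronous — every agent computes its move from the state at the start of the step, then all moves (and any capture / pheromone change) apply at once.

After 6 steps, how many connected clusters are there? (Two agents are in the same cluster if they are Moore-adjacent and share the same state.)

t=1: a0@(0,0):B a1@(0,1):A a2@(5,4):A a3@(5,1):B a4@(4,4):A a5@(0,2):A a6@(0,3):B
t=2: a0@(0,0):B a1@(0,1):A a2@(5,4):A a3@(5,1):B a4@(4,4):A a5@(0,2):A a6@(0,4):B
t=3: (unchanged — steady state)

3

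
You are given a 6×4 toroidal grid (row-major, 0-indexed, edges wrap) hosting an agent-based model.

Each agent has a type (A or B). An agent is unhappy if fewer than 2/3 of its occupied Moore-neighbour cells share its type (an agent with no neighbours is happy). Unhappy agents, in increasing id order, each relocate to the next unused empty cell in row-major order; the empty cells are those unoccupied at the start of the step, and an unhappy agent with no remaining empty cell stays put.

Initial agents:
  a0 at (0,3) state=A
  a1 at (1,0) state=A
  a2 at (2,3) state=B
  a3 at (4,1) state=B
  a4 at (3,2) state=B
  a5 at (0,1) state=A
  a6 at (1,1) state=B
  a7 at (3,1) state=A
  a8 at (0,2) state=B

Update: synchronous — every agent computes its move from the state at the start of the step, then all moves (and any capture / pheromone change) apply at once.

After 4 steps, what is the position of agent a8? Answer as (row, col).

(3, 3)

t=1: a0@(0,0):A a1@(1,2):A a2@(1,3):B a3@(2,0):B a4@(3,2):B a5@(2,1):A a6@(2,2):B a7@(3,0):A a8@(3,3):B
t=2: a0@(0,1):A a1@(0,2):A a2@(0,3):B a3@(1,0):B a4@(3,2):B a5@(1,1):A a6@(2,3):B a7@(3,1):A a8@(3,3):B
t=3: a0@(0,1):A a1@(0,2):A a2@(0,0):B a3@(1,2):B a4@(3,2):B a5@(1,1):A a6@(2,3):B a7@(1,3):A a8@(3,3):B
t=4: a0@(0,3):A a1@(0,2):A a2@(1,0):B a3@(2,0):B a4@(3,2):B a5@(2,1):A a6@(2,3):B a7@(2,2):A a8@(3,3):B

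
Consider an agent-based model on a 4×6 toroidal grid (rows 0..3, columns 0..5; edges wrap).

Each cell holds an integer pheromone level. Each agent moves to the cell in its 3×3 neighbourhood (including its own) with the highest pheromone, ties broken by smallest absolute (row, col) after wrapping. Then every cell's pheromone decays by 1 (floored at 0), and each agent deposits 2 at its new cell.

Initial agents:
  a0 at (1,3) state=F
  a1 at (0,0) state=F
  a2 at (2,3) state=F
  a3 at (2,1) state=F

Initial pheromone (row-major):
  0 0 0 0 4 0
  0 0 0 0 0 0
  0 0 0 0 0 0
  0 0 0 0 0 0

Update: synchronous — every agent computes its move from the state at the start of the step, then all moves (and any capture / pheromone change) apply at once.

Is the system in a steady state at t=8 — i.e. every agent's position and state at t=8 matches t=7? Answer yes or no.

yes

t=1: a0@(0,4) a1@(0,0) a2@(1,2) a3@(1,0) | pheromone: 2 0 0 0 5 0 / 2 0 2 0 0 0 / 0 0 0 0 0 0 / 0 0 0 0 0 0
t=2: a0@(0,4) a1@(0,0) a2@(1,2) a3@(0,0) | pheromone: 5 0 0 0 6 0 / 1 0 3 0 0 0 / 0 0 0 0 0 0 / 0 0 0 0 0 0
t=3: a0@(0,4) a1@(0,0) a2@(1,2) a3@(0,0) | pheromone: 8 0 0 0 7 0 / 0 0 4 0 0 0 / 0 0 0 0 0 0 / 0 0 0 0 0 0
t=4: a0@(0,4) a1@(0,0) a2@(1,2) a3@(0,0) | pheromone: 11 0 0 0 8 0 / 0 0 5 0 0 0 / 0 0 0 0 0 0 / 0 0 0 0 0 0
t=5: a0@(0,4) a1@(0,0) a2@(1,2) a3@(0,0) | pheromone: 14 0 0 0 9 0 / 0 0 6 0 0 0 / 0 0 0 0 0 0 / 0 0 0 0 0 0
t=6: a0@(0,4) a1@(0,0) a2@(1,2) a3@(0,0) | pheromone: 17 0 0 0 10 0 / 0 0 7 0 0 0 / 0 0 0 0 0 0 / 0 0 0 0 0 0
t=7: a0@(0,4) a1@(0,0) a2@(1,2) a3@(0,0) | pheromone: 20 0 0 0 11 0 / 0 0 8 0 0 0 / 0 0 0 0 0 0 / 0 0 0 0 0 0
t=8: a0@(0,4) a1@(0,0) a2@(1,2) a3@(0,0) | pheromone: 23 0 0 0 12 0 / 0 0 9 0 0 0 / 0 0 0 0 0 0 / 0 0 0 0 0 0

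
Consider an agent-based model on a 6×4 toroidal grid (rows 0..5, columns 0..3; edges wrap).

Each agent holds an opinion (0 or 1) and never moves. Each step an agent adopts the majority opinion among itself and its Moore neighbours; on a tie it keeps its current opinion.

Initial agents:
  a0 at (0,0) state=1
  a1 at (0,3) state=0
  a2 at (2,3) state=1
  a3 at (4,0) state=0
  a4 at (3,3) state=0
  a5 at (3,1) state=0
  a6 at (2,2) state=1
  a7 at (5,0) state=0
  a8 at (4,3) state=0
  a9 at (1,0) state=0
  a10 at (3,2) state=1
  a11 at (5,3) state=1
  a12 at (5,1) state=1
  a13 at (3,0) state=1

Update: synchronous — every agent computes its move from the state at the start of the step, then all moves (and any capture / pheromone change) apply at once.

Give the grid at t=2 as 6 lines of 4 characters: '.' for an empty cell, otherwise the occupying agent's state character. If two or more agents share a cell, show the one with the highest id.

0..0
0...
..11
0111
0..0
01.0

t=1: a0@(0,0):1 a1@(0,3):0 a2@(2,3):1 a3@(4,0):0 a4@(3,3):1 a5@(3,1):1 a6@(2,2):1 a7@(5,0):0 a8@(4,3):0 a9@(1,0):0 a10@(3,2):1 a11@(5,3):0 a12@(5,1):1 a13@(3,0):0
t=2: a0@(0,0):0 a1@(0,3):0 a2@(2,3):1 a3@(4,0):0 a4@(3,3):1 a5@(3,1):1 a6@(2,2):1 a7@(5,0):0 a8@(4,3):0 a9@(1,0):0 a10@(3,2):1 a11@(5,3):0 a12@(5,1):1 a13@(3,0):0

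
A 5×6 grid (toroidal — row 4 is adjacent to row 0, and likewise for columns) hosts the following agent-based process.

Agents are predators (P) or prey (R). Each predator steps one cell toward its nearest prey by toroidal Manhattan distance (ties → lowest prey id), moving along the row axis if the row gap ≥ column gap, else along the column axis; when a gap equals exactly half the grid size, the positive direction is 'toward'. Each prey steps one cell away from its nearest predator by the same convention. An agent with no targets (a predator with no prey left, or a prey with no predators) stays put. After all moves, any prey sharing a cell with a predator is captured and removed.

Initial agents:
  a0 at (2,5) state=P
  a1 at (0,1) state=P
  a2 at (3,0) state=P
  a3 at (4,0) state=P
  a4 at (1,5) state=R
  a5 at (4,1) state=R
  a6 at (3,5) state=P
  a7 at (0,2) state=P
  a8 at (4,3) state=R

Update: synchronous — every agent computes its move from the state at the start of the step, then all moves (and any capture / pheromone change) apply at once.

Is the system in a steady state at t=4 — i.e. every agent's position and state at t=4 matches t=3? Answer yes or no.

no

t=1: a0@(1,5):P a1@(4,1):P a2@(4,0):P a3@(4,1):P a4@(0,5):R a5@(3,1):R a6@(2,5):P a7@(4,2):P a8@(3,3):R
t=2: a0@(0,5):P a1@(3,1):P a2@(0,0):P a3@(3,1):P a4@(4,5):R a5@(2,1):R a6@(1,5):P a7@(3,2):P a8@(2,3):R
t=3: a0@(4,5):P a1@(2,1):P a2@(4,0):P a3@(2,1):P a4@(3,5):R a5@(1,1):R a6@(0,5):P a7@(2,2):P a8@(1,3):R
t=4: a0@(3,5):P a1@(1,1):P a2@(3,0):P a3@(1,1):P a4@(2,5):R a5@(0,1):R a6@(4,5):P a7@(1,2):P a8@(0,3):R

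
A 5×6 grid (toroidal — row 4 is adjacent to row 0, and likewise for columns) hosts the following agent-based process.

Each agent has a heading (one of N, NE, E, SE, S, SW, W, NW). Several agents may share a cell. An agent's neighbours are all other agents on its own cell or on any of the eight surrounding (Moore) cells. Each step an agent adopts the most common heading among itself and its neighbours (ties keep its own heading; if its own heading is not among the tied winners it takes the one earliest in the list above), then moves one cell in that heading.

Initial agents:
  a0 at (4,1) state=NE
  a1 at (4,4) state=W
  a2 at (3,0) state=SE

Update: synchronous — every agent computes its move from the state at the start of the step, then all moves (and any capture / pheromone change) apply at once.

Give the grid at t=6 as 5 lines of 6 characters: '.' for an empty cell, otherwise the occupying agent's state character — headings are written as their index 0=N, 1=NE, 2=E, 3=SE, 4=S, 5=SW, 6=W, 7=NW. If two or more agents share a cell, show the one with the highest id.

......
......
......
.1....
3...6.

t=1: a0@(3,2):NE a1@(4,3):W a2@(4,1):SE
t=2: a0@(2,3):NE a1@(4,2):W a2@(0,2):SE
t=3: a0@(1,4):NE a1@(4,1):W a2@(1,3):SE
t=4: a0@(0,5):NE a1@(4,0):W a2@(2,4):SE
t=5: a0@(4,0):NE a1@(4,5):W a2@(3,5):SE
t=6: a0@(3,1):NE a1@(4,4):W a2@(4,0):SE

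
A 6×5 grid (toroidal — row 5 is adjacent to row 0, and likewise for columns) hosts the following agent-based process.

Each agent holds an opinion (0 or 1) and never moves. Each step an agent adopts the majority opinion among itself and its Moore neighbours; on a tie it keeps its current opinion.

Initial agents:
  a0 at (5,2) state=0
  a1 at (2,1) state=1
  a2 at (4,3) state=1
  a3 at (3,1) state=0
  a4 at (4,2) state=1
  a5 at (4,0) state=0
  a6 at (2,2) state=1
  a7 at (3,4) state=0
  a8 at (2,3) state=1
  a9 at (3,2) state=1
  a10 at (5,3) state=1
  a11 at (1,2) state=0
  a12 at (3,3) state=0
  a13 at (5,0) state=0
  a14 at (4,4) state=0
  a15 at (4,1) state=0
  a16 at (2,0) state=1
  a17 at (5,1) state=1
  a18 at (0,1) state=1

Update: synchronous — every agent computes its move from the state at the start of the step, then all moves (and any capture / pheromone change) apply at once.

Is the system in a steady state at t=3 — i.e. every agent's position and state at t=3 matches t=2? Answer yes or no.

t=1: a0@(5,2):1 a1@(2,1):1 a2@(4,3):1 a3@(3,1):1 a4@(4,2):1 a5@(4,0):0 a6@(2,2):1 a7@(3,4):0 a8@(2,3):1 a9@(3,2):1 a10@(5,3):1 a11@(1,2):1 a12@(3,3):1 a13@(5,0):0 a14@(4,4):0 a15@(4,1):0 a16@(2,0):1 a17@(5,1):0 a18@(0,1):0
t=2: a0@(5,2):1 a1@(2,1):1 a2@(4,3):1 a3@(3,1):1 a4@(4,2):1 a5@(4,0):0 a6@(2,2):1 a7@(3,4):1 a8@(2,3):1 a9@(3,2):1 a10@(5,3):1 a11@(1,2):1 a12@(3,3):1 a13@(5,0):0 a14@(4,4):0 a15@(4,1):0 a16@(2,0):1 a17@(5,1):0 a18@(0,1):0
t=3: a0@(5,2):1 a1@(2,1):1 a2@(4,3):1 a3@(3,1):1 a4@(4,2):1 a5@(4,0):0 a6@(2,2):1 a7@(3,4):1 a8@(2,3):1 a9@(3,2):1 a10@(5,3):1 a11@(1,2):1 a12@(3,3):1 a13@(5,0):0 a14@(4,4):1 a15@(4,1):0 a16@(2,0):1 a17@(5,1):0 a18@(0,1):0

no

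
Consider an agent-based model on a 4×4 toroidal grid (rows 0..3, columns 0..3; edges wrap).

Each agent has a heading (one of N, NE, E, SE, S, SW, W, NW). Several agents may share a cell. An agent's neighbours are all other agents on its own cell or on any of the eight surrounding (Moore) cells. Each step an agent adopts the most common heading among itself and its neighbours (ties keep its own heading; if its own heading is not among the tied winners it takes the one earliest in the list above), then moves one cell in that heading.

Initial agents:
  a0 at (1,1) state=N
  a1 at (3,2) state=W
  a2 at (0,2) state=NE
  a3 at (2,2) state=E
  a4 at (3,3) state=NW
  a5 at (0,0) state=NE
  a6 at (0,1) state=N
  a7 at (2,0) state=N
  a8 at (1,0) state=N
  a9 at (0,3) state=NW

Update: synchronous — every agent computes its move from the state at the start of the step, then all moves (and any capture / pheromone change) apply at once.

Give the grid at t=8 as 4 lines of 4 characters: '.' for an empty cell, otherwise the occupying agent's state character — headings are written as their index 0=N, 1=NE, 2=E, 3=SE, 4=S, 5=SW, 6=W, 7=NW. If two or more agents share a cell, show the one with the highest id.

000.
00..
0...
.0.0

t=1: a0@(0,1):N a1@(2,1):NW a2@(3,2):N a3@(2,3):E a4@(2,2):NW a5@(3,0):N a6@(3,1):N a7@(1,0):N a8@(0,0):N a9@(3,2):NW
t=2: a0@(3,1):N a1@(1,1):N a2@(2,2):N a3@(1,3):N a4@(1,1):NW a5@(2,0):N a6@(2,1):N a7@(0,0):N a8@(3,0):N a9@(2,1):NW
t=3: a0@(2,1):N a1@(0,1):N a2@(1,2):N a3@(0,3):N a4@(0,1):N a5@(1,0):N a6@(1,1):N a7@(3,0):N a8@(2,0):N a9@(1,1):N
t=4: a0@(1,1):N a1@(3,1):N a2@(0,2):N a3@(3,3):N a4@(3,1):N a5@(0,0):N a6@(0,1):N a7@(2,0):N a8@(1,0):N a9@(0,1):N
t=5: a0@(0,1):N a1@(2,1):N a2@(3,2):N a3@(2,3):N a4@(2,1):N a5@(3,0):N a6@(3,1):N a7@(1,0):N a8@(0,0):N a9@(3,1):N
t=6: a0@(3,1):N a1@(1,1):N a2@(2,2):N a3@(1,3):N a4@(1,1):N a5@(2,0):N a6@(2,1):N a7@(0,0):N a8@(3,0):N a9@(2,1):N
t=7: a0@(2,1):N a1@(0,1):N a2@(1,2):N a3@(0,3):N a4@(0,1):N a5@(1,0):N a6@(1,1):N a7@(3,0):N a8@(2,0):N a9@(1,1):N
t=8: a0@(1,1):N a1@(3,1):N a2@(0,2):N a3@(3,3):N a4@(3,1):N a5@(0,0):N a6@(0,1):N a7@(2,0):N a8@(1,0):N a9@(0,1):N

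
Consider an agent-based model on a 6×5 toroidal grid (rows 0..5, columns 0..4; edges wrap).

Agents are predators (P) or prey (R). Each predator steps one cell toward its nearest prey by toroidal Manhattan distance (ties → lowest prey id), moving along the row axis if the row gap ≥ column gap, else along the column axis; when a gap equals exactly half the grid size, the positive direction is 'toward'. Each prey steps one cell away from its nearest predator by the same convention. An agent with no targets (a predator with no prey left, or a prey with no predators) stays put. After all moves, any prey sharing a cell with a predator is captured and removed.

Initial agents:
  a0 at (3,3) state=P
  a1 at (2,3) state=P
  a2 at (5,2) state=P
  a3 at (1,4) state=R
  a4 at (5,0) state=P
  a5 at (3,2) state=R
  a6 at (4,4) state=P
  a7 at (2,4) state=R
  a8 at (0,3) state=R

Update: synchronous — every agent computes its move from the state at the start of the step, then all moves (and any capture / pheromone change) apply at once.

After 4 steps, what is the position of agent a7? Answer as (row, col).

(0, 1)

t=1: a0@(3,2):P a1@(2,4):P a2@(4,2):P a3@(0,4):R a4@(0,0):P a5@(3,1):R a6@(3,4):P a7@(2,0):R a8@(5,3):R
t=2: a0@(3,1):P a1@(2,0):P a2@(3,2):P a3@(0,3):R a4@(0,4):P a6@(3,0):P a7@(2,1):R a8@(0,3):R
t=3: a0@(2,1):P a1@(2,1):P a2@(2,2):P a3@(0,2):R a4@(0,3):P a6@(2,0):P a7@(1,1):R a8@(0,2):R
t=4: a0@(1,1):P a1@(1,1):P a2@(1,2):P a3@(0,1):R a4@(0,2):P a6@(1,0):P a7@(0,1):R a8@(0,1):R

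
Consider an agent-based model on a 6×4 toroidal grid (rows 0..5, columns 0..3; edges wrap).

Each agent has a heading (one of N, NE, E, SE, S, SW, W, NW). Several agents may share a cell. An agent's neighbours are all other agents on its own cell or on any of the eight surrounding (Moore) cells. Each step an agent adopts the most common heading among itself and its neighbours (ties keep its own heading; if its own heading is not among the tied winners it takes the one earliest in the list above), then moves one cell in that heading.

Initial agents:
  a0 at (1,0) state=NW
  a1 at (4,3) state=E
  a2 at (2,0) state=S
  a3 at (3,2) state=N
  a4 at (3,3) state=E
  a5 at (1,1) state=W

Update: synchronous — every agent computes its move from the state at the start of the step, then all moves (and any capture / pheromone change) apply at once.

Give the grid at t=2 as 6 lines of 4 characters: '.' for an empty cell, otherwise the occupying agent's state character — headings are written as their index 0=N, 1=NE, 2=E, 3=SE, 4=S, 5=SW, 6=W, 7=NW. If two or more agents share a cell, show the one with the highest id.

....
...6
....
22..
.2..
..7.

t=1: a0@(0,3):NW a1@(4,0):E a2@(3,0):S a3@(3,3):E a4@(3,0):E a5@(1,0):W
t=2: a0@(5,2):NW a1@(4,1):E a2@(3,1):E a3@(3,0):E a4@(3,1):E a5@(1,3):W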